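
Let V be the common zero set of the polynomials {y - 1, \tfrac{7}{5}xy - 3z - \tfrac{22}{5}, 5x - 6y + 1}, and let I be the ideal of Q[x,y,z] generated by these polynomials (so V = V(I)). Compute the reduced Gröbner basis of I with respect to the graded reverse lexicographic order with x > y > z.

f_1 = y - 1, LT = y.
f_2 = \tfrac{7}{5}xy - 3z - \tfrac{22}{5}, LT = xy.
f_3 = 5x - 6y + 1, LT = x.

S(f_1,f_2): lcm = xy. S = -x + \tfrac{15}{7}z + \tfrac{22}{7}.
  leading term x: subtract (-\tfrac{1}{5})·f_3 from -x + \tfrac{15}{7}z + \tfrac{22}{7} → -\tfrac{6}{5}y + \tfrac{15}{7}z + \tfrac{117}{35}
  leading term y: subtract (-\tfrac{6}{5})·f_1 from -\tfrac{6}{5}y + \tfrac{15}{7}z + \tfrac{117}{35} → \tfrac{15}{7}z + \tfrac{15}{7}
  leading term z: no divisor's leading term divides it; move \tfrac{15}{7}z to the remainder.
  leading term 1: no divisor's leading term divides it; move \tfrac{15}{7} to the remainder.
  remainder \tfrac{15}{7}z + \tfrac{15}{7} ≠ 0; add g_4 = \tfrac{15}{7}z + \tfrac{15}{7} to the basis.

The other S-polynomials (S(f_1,f_3), S(f_2,f_3), S(f_1,g_4), S(f_2,g_4), S(f_3,g_4)) all reduce to 0 modulo the current basis, so we have a Gröbner basis.
Inter-reduce: drop elements whose leading term is divisible by another's, tail-reduce, and make monic.

G = {x - 1, y - 1, z + 1}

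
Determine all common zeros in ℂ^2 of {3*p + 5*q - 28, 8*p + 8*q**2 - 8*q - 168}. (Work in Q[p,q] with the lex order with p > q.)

{(119/9, -7/3), (1, 5)}

Compute a lex Gröbner basis by Buchberger's algorithm.
f_1 = 3*p + 5*q - 28, LT = p.
f_2 = 8*p + 8*q**2 - 8*q - 168, LT = p.

S(f_1,f_2): lcm = p. S = -q**2 + 8/3*q + 35/3.
  leading term q**2: no divisor's leading term divides it; move -q**2 to the remainder.
  leading term q: no divisor's leading term divides it; move 8/3*q to the remainder.
  leading term 1: no divisor's leading term divides it; move 35/3 to the remainder.
  remainder -q**2 + 8/3*q + 35/3 ≠ 0; add h_3 = -q**2 + 8/3*q + 35/3 to the basis.

The other S-polynomials (S(f_1,h_3), S(f_2,h_3)) all reduce to 0 modulo the current basis, so we have a Gröbner basis.
Inter-reduce: drop elements whose leading term is divisible by another's, tail-reduce, and make monic.
Reduced Gröbner basis: {p + 5/3*q - 28/3, q**2 - 8/3*q - 35/3}.

Since the basis is lex-ordered, q**2 - 8/3*q - 35/3 is univariate in q. Its roots are {-7/3, 5}. Back-substituting each root into the other basis elements fixes the other coordinates.
  q = -7/3: the earlier basis element becomes p - 119/9 = 0, giving p = 119/9 — point (119/9, -7/3).
  q = 5: the earlier basis element becomes p - 1 = 0, giving p = 1 — point (1, 5).
Each listed point satisfies every original equation (direct substitution).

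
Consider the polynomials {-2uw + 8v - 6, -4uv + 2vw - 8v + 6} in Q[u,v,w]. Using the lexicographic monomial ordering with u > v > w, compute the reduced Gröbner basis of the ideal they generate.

G = {uv - 1/2vw + 2v - 3/2, uw - 4v + 3, v^2 - 1/8vw^2 + 1/2vw - 3/4v - 3/8w}

Buchberger's algorithm terminates because the ascending chain of leading-term ideals stabilizes.

f_1 = -2uw + 8v - 6, LT = uw.
f_2 = -4uv + 2vw - 8v + 6, LT = uv.

S(f_1,f_2): lcm = uvw. S = -4v^2 + 1/2vw^2 - 2vw + 3v + 3/2w.
  leading term v^2: no divisor's leading term divides it; move -4v^2 to the remainder.
  leading term vw^2: no divisor's leading term divides it; move 1/2vw^2 to the remainder.
  leading term vw: no divisor's leading term divides it; move -2vw to the remainder.
  leading term v: no divisor's leading term divides it; move 3v to the remainder.
  leading term w: no divisor's leading term divides it; move 3/2w to the remainder.
  remainder -4v^2 + 1/2vw^2 - 2vw + 3v + 3/2w ≠ 0; add g_3 = -4v^2 + 1/2vw^2 - 2vw + 3v + 3/2w to the basis.

The other S-polynomials (S(f_1,g_3), S(f_2,g_3)) all reduce to 0 modulo the current basis, so we have a Gröbner basis.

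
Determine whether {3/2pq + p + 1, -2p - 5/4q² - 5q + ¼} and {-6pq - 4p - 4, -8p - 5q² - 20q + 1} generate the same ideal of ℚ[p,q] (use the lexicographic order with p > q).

Yes, the ideals are equal.

For a fixed monomial order, each ideal has a unique reduced Gröbner basis; comparing bases decides equality.
Buchberger on the first generating set:
f_1 = 3/2pq + p + 1, LT = pq.
f_2 = -2p - 5/4q² - 5q + ¼, LT = p.

S(f_1,f_2): lcm = pq. S = ⅔p - ⅝q³ - 5/2q² + ⅛q + ⅔.
  reduce S modulo (f_1, f_2):
  remainder -⅝q³ - 35/12q² - 37/24q + ¾ ≠ 0; add g_3 = -⅝q³ - 35/12q² - 37/24q + ¾ to the basis.

The other S-polynomials (S(f_1,g_3), S(f_2,g_3)) all reduce to 0 modulo the current basis, so we have a Gröbner basis.
Inter-reduce: drop elements whose leading term is divisible by another's, tail-reduce, and make monic.
Reduced Gröbner basis: {p + ⅝q² + 5/2q - ⅛, q³ + 14/3q² + 37/15q - 6/5}.

Buchberger on the second generating set:
h_1 = -6pq - 4p - 4, LT = pq.
h_2 = -8p - 5q² - 20q + 1, LT = p.

S(h_1,h_2): lcm = pq. S = ⅔p - ⅝q³ - 5/2q² + ⅛q + ⅔.
  reduce S modulo (h_1, h_2):
  remainder -⅝q³ - 35/12q² - 37/24q + ¾ ≠ 0; add k_3 = -⅝q³ - 35/12q² - 37/24q + ¾ to the basis.

The other S-polynomials (S(h_1,k_3), S(h_2,k_3)) all reduce to 0 modulo the current basis, so we have a Gröbner basis.
Inter-reduce: drop elements whose leading term is divisible by another's, tail-reduce, and make monic.
Reduced Gröbner basis: {p + ⅝q² + 5/2q - ⅛, q³ + 14/3q² + 37/15q - 6/5}.

The two bases agree; hence the ideals are identical.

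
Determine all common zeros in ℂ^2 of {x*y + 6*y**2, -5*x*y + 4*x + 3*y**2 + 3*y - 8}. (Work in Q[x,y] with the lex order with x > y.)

{(2, 0), (-21/11 + sqrt(1497)/11, 7/22 - sqrt(1497)/66), (-sqrt(1497)/11 - 21/11, 7/22 + sqrt(1497)/66)}

Compute a lex Gröbner basis by Buchberger's algorithm.
f_1 = x*y + 6*y**2, LT = x*y.
f_2 = -5*x*y + 4*x + 3*y**2 + 3*y - 8, LT = x*y.

S(f_1,f_2): lcm = x*y. S = 4/5*x + 33/5*y**2 + 3/5*y - 8/5.
  leading term x: no divisor's leading term divides it; move 4/5*x to the remainder.
  leading term y**2: no divisor's leading term divides it; move 33/5*y**2 to the remainder.
  leading term y: no divisor's leading term divides it; move 3/5*y to the remainder.
  leading term 1: no divisor's leading term divides it; move -8/5 to the remainder.
  remainder 4/5*x + 33/5*y**2 + 3/5*y - 8/5 ≠ 0; add h_3 = 4/5*x + 33/5*y**2 + 3/5*y - 8/5 to the basis.

S(f_1,h_3): lcm = x*y. S = -33/4*y**3 + 21/4*y**2 + 2*y.
  leading term y**3: no divisor's leading term divides it; move -33/4*y**3 to the remainder.
  leading term y**2: no divisor's leading term divides it; move 21/4*y**2 to the remainder.
  leading term y: no divisor's leading term divides it; move 2*y to the remainder.
  remainder -33/4*y**3 + 21/4*y**2 + 2*y ≠ 0; add h_4 = -33/4*y**3 + 21/4*y**2 + 2*y to the basis.

The other S-polynomials (S(f_2,h_3), S(f_1,h_4), S(f_2,h_4), S(h_3,h_4)) all reduce to 0 modulo the current basis, so we have a Gröbner basis.
Inter-reduce: drop elements whose leading term is divisible by another's, tail-reduce, and make monic.
Reduced Gröbner basis: {x + 33/4*y**2 + 3/4*y - 2, y**3 - 7/11*y**2 - 8/33*y}.

From the last basis element, y**3 - 7/11*y**2 - 8/33*y = 0, so y takes values in {0, 7/22 - sqrt(1497)/66, 7/22 + sqrt(1497)/66}. Each choice, substituted upward through the basis, yields the corresponding point(s) of the solution set.
  y = 0: the earlier basis element becomes x - 2 = 0, giving x = 2 — point (2, 0).
  y = 7/22 - sqrt(1497)/66: the earlier basis element becomes x - sqrt(1497)/11 + 21/11 = 0, giving x = -21/11 + sqrt(1497)/11 — point (-21/11 + sqrt(1497)/11, 7/22 - sqrt(1497)/66).
  y = 7/22 + sqrt(1497)/66: the earlier basis element becomes x + 21/11 + sqrt(1497)/11 = 0, giving x = -sqrt(1497)/11 - 21/11 — point (-sqrt(1497)/11 - 21/11, 7/22 + sqrt(1497)/66).
Check: every point annihilates each of the original generators.
Zero-dimensionality of the ideal guarantees finitely many solutions over ℂ.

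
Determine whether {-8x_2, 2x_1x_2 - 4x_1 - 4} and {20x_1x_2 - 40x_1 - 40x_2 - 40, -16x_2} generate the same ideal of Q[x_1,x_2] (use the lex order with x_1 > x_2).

Yes, the ideals are equal.

Two ideals are equal iff their reduced Gröbner bases coincide (the reduced basis is unique for a fixed ordering).
Buchberger on the first generating set:
f_1 = -8x_2, LT = x_2.
f_2 = 2x_1x_2 - 4x_1 - 4, LT = x_1x_2.

S(f_1,f_2): lcm = x_1x_2. S = 2x_1 + 2.
  leading term x_1: no divisor's leading term divides it; move 2x_1 to the remainder.
  leading term 1: no divisor's leading term divides it; move 2 to the remainder.
  remainder 2x_1 + 2 ≠ 0; add g_3 = 2x_1 + 2 to the basis.

S(f_1,g_3): leading monomials are coprime, so the S-polynomial reduces to 0 (Buchberger's first criterion).
S(f_2,g_3): lcm = x_1x_2. S = -2x_1 - x_2 - 2.
  leading term x_1: subtract (-1)·g_3 from -2x_1 - x_2 - 2 → -x_2
  leading term x_2: subtract (1/8)·f_1 from -x_2 → 0
  remainder 0.

Every S-polynomial of the final basis reduces to 0, so we have a Gröbner basis.
Inter-reduce: drop elements whose leading term is divisible by another's, tail-reduce, and make monic.
Reduced Gröbner basis: {x_1 + 1, x_2}.

Buchberger on the second generating set:
h_1 = 20x_1x_2 - 40x_1 - 40x_2 - 40, LT = x_1x_2.
h_2 = -16x_2, LT = x_2.

S(h_1,h_2): lcm = x_1x_2. S = -2x_1 - 2x_2 - 2.
  leading term x_1: no divisor's leading term divides it; move -2x_1 to the remainder.
  leading term x_2: subtract (1/8)·h_2 from -2x_2 - 2 → -2
  leading term 1: no divisor's leading term divides it; move -2 to the remainder.
  remainder -2x_1 - 2 ≠ 0; add k_3 = -2x_1 - 2 to the basis.

S(h_1,k_3): lcm = x_1x_2. S = -2x_1 - 3x_2 - 2.
  leading term x_1: subtract (1)·k_3 from -2x_1 - 3x_2 - 2 → -3x_2
  leading term x_2: subtract (3/16)·h_2 from -3x_2 → 0
  remainder 0.

S(h_2,k_3): leading monomials are coprime, so the S-polynomial reduces to 0 (Buchberger's first criterion).
Every S-polynomial of the final basis reduces to 0, so we have a Gröbner basis.
Inter-reduce: drop elements whose leading term is divisible by another's, tail-reduce, and make monic.
Reduced Gröbner basis: {x_1 + 1, x_2}.

These coincide, so the ideals are equal.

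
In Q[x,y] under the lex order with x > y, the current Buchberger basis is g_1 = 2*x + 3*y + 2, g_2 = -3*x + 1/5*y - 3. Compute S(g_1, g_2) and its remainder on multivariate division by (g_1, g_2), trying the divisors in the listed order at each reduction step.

S(g_1, g_2) = 47/30*y; remainder on division = 47/30*y.

lcm(LM(g_1), LM(g_2)) = x.
S = (lcm/LT(g_1))·g_1 − (lcm/LT(g_2))·g_2 = 47/30*y.
Reduce S modulo (g_1, g_2) in that order:
  leading term y: no divisor's leading term divides it; move 47/30*y to the remainder.
The remainder 47/30*y is nonzero, so it would be added as the next basis element.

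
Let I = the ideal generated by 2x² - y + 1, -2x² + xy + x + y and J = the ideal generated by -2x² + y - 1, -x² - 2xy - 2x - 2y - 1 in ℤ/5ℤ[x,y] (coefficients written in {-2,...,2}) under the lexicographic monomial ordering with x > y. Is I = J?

No, the ideals differ.

For a fixed monomial order, each ideal has a unique reduced Gröbner basis; comparing bases decides equality.
Buchberger on the first generating set:
f_1 = 2x² - y + 1, LT = x².
f_2 = -2x² + xy + x + y, LT = x².

S(f_1,f_2): lcm = x². S = -2xy - 2x - 2.
  leading term xy: no divisor's leading term divides it; move -2xy to the remainder.
  leading term x: no divisor's leading term divides it; move -2x to the remainder.
  leading term 1: no divisor's leading term divides it; move -2 to the remainder.
  remainder -2xy - 2x - 2 ≠ 0; add g_3 = -2xy - 2x - 2 to the basis.

S(f_1,g_3): lcm = x²y. S = -x² - x + 2y² - 2y.
  leading term x²: subtract (2)·f_1 from -x² - x + 2y² - 2y → -x + 2y² - 2
  leading term x: no divisor's leading term divides it; move -x to the remainder.
  leading term y²: no divisor's leading term divides it; move 2y² to the remainder.
  leading term 1: no divisor's leading term divides it; move -2 to the remainder.
  remainder -x + 2y² - 2 ≠ 0; add g_4 = -x + 2y² - 2 to the basis.

S(g_3,g_4): lcm = xy. S = x + 2y³ - 2y + 1.
  leading term x: subtract (-1)·g_4 from x + 2y³ - 2y + 1 → 2y³ + 2y² - 2y - 1
  leading term y³: no divisor's leading term divides it; move 2y³ to the remainder.
  leading term y²: no divisor's leading term divides it; move 2y² to the remainder.
  leading term y: no divisor's leading term divides it; move -2y to the remainder.
  leading term 1: no divisor's leading term divides it; move -1 to the remainder.
  remainder 2y³ + 2y² - 2y - 1 ≠ 0; add g_5 = 2y³ + 2y² - 2y - 1 to the basis.

The other S-polynomials (S(f_2,g_3), S(f_1,g_4), S(f_2,g_4), S(f_1,g_5), S(f_2,g_5), S(g_3,g_5), S(g_4,g_5)) all reduce to 0 modulo the current basis, so we have a Gröbner basis.
Inter-reduce: drop elements whose leading term is divisible by another's, tail-reduce, and make monic.
Reduced Gröbner basis: {x - 2y² + 2, y³ + y² - y + 2}.

Buchberger on the second generating set:
h_1 = -2x² + y - 1, LT = x².
h_2 = -x² - 2xy - 2x - 2y - 1, LT = x².

S(h_1,h_2): lcm = x². S = -2xy - 2x + 2.
  leading term xy: no divisor's leading term divides it; move -2xy to the remainder.
  leading term x: no divisor's leading term divides it; move -2x to the remainder.
  leading term 1: no divisor's leading term divides it; move 2 to the remainder.
  remainder -2xy - 2x + 2 ≠ 0; add k_3 = -2xy - 2x + 2 to the basis.

S(h_1,k_3): lcm = x²y. S = -x² + x + 2y² - 2y.
  leading term x²: subtract (-2)·h_1 from -x² + x + 2y² - 2y → x + 2y² - 2
  leading term x: no divisor's leading term divides it; move x to the remainder.
  leading term y²: no divisor's leading term divides it; move 2y² to the remainder.
  leading term 1: no divisor's leading term divides it; move -2 to the remainder.
  remainder x + 2y² - 2 ≠ 0; add k_4 = x + 2y² - 2 to the basis.

S(k_3,k_4): lcm = xy. S = x - 2y³ + 2y - 1.
  leading term x: subtract (1)·k_4 from x - 2y³ + 2y - 1 → -2y³ - 2y² + 2y + 1
  leading term y³: no divisor's leading term divides it; move -2y³ to the remainder.
  leading term y²: no divisor's leading term divides it; move -2y² to the remainder.
  leading term y: no divisor's leading term divides it; move 2y to the remainder.
  leading term 1: no divisor's leading term divides it; move 1 to the remainder.
  remainder -2y³ - 2y² + 2y + 1 ≠ 0; add k_5 = -2y³ - 2y² + 2y + 1 to the basis.

The other S-polynomials (S(h_2,k_3), S(h_1,k_4), S(h_2,k_4), S(h_1,k_5), S(h_2,k_5), S(k_3,k_5), S(k_4,k_5)) all reduce to 0 modulo the current basis, so we have a Gröbner basis.
Inter-reduce: drop elements whose leading term is divisible by another's, tail-reduce, and make monic.
Reduced Gröbner basis: {x + 2y² - 2, y³ + y² - y + 2}.

The bases are distinct; the ideals are different.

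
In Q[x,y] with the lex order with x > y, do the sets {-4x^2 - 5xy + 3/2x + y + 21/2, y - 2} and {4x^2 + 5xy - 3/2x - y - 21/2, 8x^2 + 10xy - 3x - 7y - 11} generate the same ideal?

Yes, the ideals are equal.

Two ideals are equal iff their reduced Gröbner bases coincide (the reduced basis is unique for a fixed ordering).
Buchberger on the first generating set:
f_1 = -4x^2 - 5xy + 3/2x + y + 21/2, LT = x^2.
f_2 = y - 2, LT = y.

The S-polynomials (S(f_1,f_2)) all reduce to 0 modulo the current basis, so we have a Gröbner basis.
Inter-reduce: drop elements whose leading term is divisible by another's, tail-reduce, and make monic.
Reduced Gröbner basis: {x^2 + 17/8x - 25/8, y - 2}.

Buchberger on the second generating set:
h_1 = 4x^2 + 5xy - 3/2x - y - 21/2, LT = x^2.
h_2 = 8x^2 + 10xy - 3x - 7y - 11, LT = x^2.

S(h_1,h_2): lcm = x^2. S = 5/8y - 5/4.
  leading term y: no divisor's leading term divides it; move 5/8y to the remainder.
  leading term 1: no divisor's leading term divides it; move -5/4 to the remainder.
  remainder 5/8y - 5/4 ≠ 0; add k_3 = 5/8y - 5/4 to the basis.

The other S-polynomials (S(h_1,k_3), S(h_2,k_3)) all reduce to 0 modulo the current basis, so we have a Gröbner basis.
Inter-reduce: drop elements whose leading term is divisible by another's, tail-reduce, and make monic.
Reduced Gröbner basis: {x^2 + 17/8x - 25/8, y - 2}.

Same reduced basis, so the two generating sets span the same ideal.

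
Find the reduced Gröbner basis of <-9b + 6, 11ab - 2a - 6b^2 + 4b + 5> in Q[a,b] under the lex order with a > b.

G = {a + 15/16, b - 2/3}

f_1 = -9b + 6, LT = b.
f_2 = 11ab - 2a - 6b^2 + 4b + 5, LT = ab.

S(f_1,f_2): lcm = ab. S = -16/33a + 6/11b^2 - 4/11b - 5/11.
  leading term a: no divisor's leading term divides it; move -16/33a to the remainder.
  leading term b^2: subtract (-2/33b)·f_1 from 6/11b^2 - 4/11b - 5/11 → -5/11
  leading term 1: no divisor's leading term divides it; move -5/11 to the remainder.
  remainder -16/33a - 5/11 ≠ 0; add g_3 = -16/33a - 5/11 to the basis.

The other S-polynomials (S(f_1,g_3), S(f_2,g_3)) all reduce to 0 modulo the current basis, so we have a Gröbner basis.
Inter-reduce: drop elements whose leading term is divisible by another's, tail-reduce, and make monic.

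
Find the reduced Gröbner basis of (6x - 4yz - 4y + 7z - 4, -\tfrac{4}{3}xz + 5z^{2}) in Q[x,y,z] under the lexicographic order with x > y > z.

G = {x - \tfrac{2}{3}yz - \tfrac{2}{3}y + \tfrac{7}{6}z - \tfrac{2}{3}, yz^{2} + yz - \tfrac{59}{8}z^{2} + z}

f_1 = 6x - 4yz - 4y + 7z - 4, LT = x.
f_2 = -\tfrac{4}{3}xz + 5z^{2}, LT = xz.

S(f_1,f_2): lcm = xz. S = -\tfrac{2}{3}yz^{2} - \tfrac{2}{3}yz + \tfrac{59}{12}z^{2} - \tfrac{2}{3}z.
  leading term yz^{2}: no divisor's leading term divides it; move -\tfrac{2}{3}yz^{2} to the remainder.
  leading term yz: no divisor's leading term divides it; move -\tfrac{2}{3}yz to the remainder.
  leading term z^{2}: no divisor's leading term divides it; move \tfrac{59}{12}z^{2} to the remainder.
  leading term z: no divisor's leading term divides it; move -\tfrac{2}{3}z to the remainder.
  remainder -\tfrac{2}{3}yz^{2} - \tfrac{2}{3}yz + \tfrac{59}{12}z^{2} - \tfrac{2}{3}z ≠ 0; add g_3 = -\tfrac{2}{3}yz^{2} - \tfrac{2}{3}yz + \tfrac{59}{12}z^{2} - \tfrac{2}{3}z to the basis.

The other S-polynomials (S(f_1,g_3), S(f_2,g_3)) all reduce to 0 modulo the current basis, so we have a Gröbner basis.
Inter-reduce: drop elements whose leading term is divisible by another's, tail-reduce, and make monic.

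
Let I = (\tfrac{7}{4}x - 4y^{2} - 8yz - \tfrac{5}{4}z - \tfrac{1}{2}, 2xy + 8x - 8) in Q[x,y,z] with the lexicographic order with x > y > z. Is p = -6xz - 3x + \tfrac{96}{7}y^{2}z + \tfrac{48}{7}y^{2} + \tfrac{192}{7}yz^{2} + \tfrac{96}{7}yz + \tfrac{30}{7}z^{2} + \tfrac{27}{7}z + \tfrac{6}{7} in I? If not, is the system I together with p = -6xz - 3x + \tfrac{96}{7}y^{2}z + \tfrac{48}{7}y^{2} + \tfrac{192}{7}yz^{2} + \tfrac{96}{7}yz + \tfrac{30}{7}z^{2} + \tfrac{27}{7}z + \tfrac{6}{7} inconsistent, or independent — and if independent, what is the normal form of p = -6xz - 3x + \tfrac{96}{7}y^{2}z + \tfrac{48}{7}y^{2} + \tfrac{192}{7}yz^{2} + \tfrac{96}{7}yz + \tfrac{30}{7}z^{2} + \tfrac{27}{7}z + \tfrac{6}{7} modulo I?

First compute the reduced Gröbner basis of I by Buchberger's algorithm.
f_1 = \tfrac{7}{4}x - 4y^{2} - 8yz - \tfrac{5}{4}z - \tfrac{1}{2}, LT = x.
f_2 = 2xy + 8x - 8, LT = xy.

S(f_1,f_2): lcm = xy. S = -4x - \tfrac{16}{7}y^{3} - \tfrac{32}{7}y^{2}z - \tfrac{5}{7}yz - \tfrac{2}{7}y + 4.
  leading term x: subtract (-\tfrac{16}{7})·f_1 from -4x - \tfrac{16}{7}y^{3} - \tfrac{32}{7}y^{2}z - \tfrac{5}{7}yz - \tfrac{2}{7}y + 4 → -\tfrac{16}{7}y^{3} - \tfrac{32}{7}y^{2}z - \tfrac{64}{7}y^{2} - 19yz - \tfrac{2}{7}y - \tfrac{20}{7}z + \tfrac{20}{7}
  leading term y^{3}: no divisor's leading term divides it; move -\tfrac{16}{7}y^{3} to the remainder.
  leading term y^{2}z: no divisor's leading term divides it; move -\tfrac{32}{7}y^{2}z to the remainder.
  leading term y^{2}: no divisor's leading term divides it; move -\tfrac{64}{7}y^{2} to the remainder.
  leading term yz: no divisor's leading term divides it; move -19yz to the remainder.
  leading term y: no divisor's leading term divides it; move -\tfrac{2}{7}y to the remainder.
  leading term z: no divisor's leading term divides it; move -\tfrac{20}{7}z to the remainder.
  leading term 1: no divisor's leading term divides it; move \tfrac{20}{7} to the remainder.
  remainder -\tfrac{16}{7}y^{3} - \tfrac{32}{7}y^{2}z - \tfrac{64}{7}y^{2} - 19yz - \tfrac{2}{7}y - \tfrac{20}{7}z + \tfrac{20}{7} ≠ 0; add h_3 = -\tfrac{16}{7}y^{3} - \tfrac{32}{7}y^{2}z - \tfrac{64}{7}y^{2} - 19yz - \tfrac{2}{7}y - \tfrac{20}{7}z + \tfrac{20}{7} to the basis.

S(f_1,h_3): leading monomials are coprime, so the S-polynomial reduces to 0 (Buchberger's first criterion).
S(f_2,h_3): lcm = xy^{3}. S = -2xy^{2}z - \tfrac{133}{16}xyz - \tfrac{1}{8}xy - \tfrac{5}{4}xz + \tfrac{5}{4}x - 4y^{2}.
  leading term xy^{2}z: subtract (-\tfrac{8}{7}y^{2}z)·f_1 from -2xy^{2}z - \tfrac{133}{16}xyz - \tfrac{1}{8}xy - \tfrac{5}{4}xz + \tfrac{5}{4}x - 4y^{2} → -\tfrac{133}{16}xyz - \tfrac{1}{8}xy - \tfrac{5}{4}xz + \tfrac{5}{4}x - \tfrac{32}{7}y^{4}z - \tfrac{64}{7}y^{3}z^{2} - \tfrac{10}{7}y^{2}z^{2} - \tfrac{4}{7}y^{2}z - 4y^{2}
  leading term xyz: subtract (-\tfrac{19}{4}yz)·f_1 from -\tfrac{133}{16}xyz - \tfrac{1}{8}xy - \tfrac{5}{4}xz + \tfrac{5}{4}x - \tfrac{32}{7}y^{4}z - \tfrac{64}{7}y^{3}z^{2} - \tfrac{10}{7}y^{2}z^{2} - \tfrac{4}{7}y^{2}z - 4y^{2} → -\tfrac{1}{8}xy - \tfrac{5}{4}xz + \tfrac{5}{4}x - \tfrac{32}{7}y^{4}z - \tfrac{64}{7}y^{3}z^{2} - 19y^{3}z - \tfrac{276}{7}y^{2}z^{2} - \tfrac{4}{7}y^{2}z - 4y^{2} - \tfrac{95}{16}yz^{2} - \tfrac{19}{8}yz
  leading term xy: subtract (-\tfrac{1}{14}y)·f_1 from -\tfrac{1}{8}xy - \tfrac{5}{4}xz + \tfrac{5}{4}x - \tfrac{32}{7}y^{4}z - \tfrac{64}{7}y^{3}z^{2} - 19y^{3}z - \tfrac{276}{7}y^{2}z^{2} - \tfrac{4}{7}y^{2}z - 4y^{2} - \tfrac{95}{16}yz^{2} - \tfrac{19}{8}yz → -\tfrac{5}{4}xz + \tfrac{5}{4}x - \tfrac{32}{7}y^{4}z - \tfrac{64}{7}y^{3}z^{2} - 19y^{3}z - \tfrac{2}{7}y^{3} - \tfrac{276}{7}y^{2}z^{2} - \tfrac{8}{7}y^{2}z - 4y^{2} - \tfrac{95}{16}yz^{2} - \tfrac{69}{28}yz - \tfrac{1}{28}y
  leading term xz: subtract (-\tfrac{5}{7}z)·f_1 from -\tfrac{5}{4}xz + \tfrac{5}{4}x - \tfrac{32}{7}y^{4}z - \tfrac{64}{7}y^{3}z^{2} - 19y^{3}z - \tfrac{2}{7}y^{3} - \tfrac{276}{7}y^{2}z^{2} - \tfrac{8}{7}y^{2}z - 4y^{2} - \tfrac{95}{16}yz^{2} - \tfrac{69}{28}yz - \tfrac{1}{28}y → \tfrac{5}{4}x - \tfrac{32}{7}y^{4}z - \tfrac{64}{7}y^{3}z^{2} - 19y^{3}z - \tfrac{2}{7}y^{3} - \tfrac{276}{7}y^{2}z^{2} - 4y^{2}z - 4y^{2} - \tfrac{1305}{112}yz^{2} - \tfrac{69}{28}yz - \tfrac{1}{28}y - \tfrac{25}{28}z^{2} - \tfrac{5}{14}z
  leading term x: subtract (\tfrac{5}{7})·f_1 from \tfrac{5}{4}x - \tfrac{32}{7}y^{4}z - \tfrac{64}{7}y^{3}z^{2} - 19y^{3}z - \tfrac{2}{7}y^{3} - \tfrac{276}{7}y^{2}z^{2} - 4y^{2}z - 4y^{2} - \tfrac{1305}{112}yz^{2} - \tfrac{69}{28}yz - \tfrac{1}{28}y - \tfrac{25}{28}z^{2} - \tfrac{5}{14}z → -\tfrac{32}{7}y^{4}z - \tfrac{64}{7}y^{3}z^{2} - 19y^{3}z - \tfrac{2}{7}y^{3} - \tfrac{276}{7}y^{2}z^{2} - 4y^{2}z - \tfrac{8}{7}y^{2} - \tfrac{1305}{112}yz^{2} + \tfrac{13}{4}yz - \tfrac{1}{28}y - \tfrac{25}{28}z^{2} + \tfrac{15}{28}z + \tfrac{5}{14}
  leading term y^{4}z: subtract (2yz)·h_3 from -\tfrac{32}{7}y^{4}z - \tfrac{64}{7}y^{3}z^{2} - 19y^{3}z - \tfrac{2}{7}y^{3} - \tfrac{276}{7}y^{2}z^{2} - 4y^{2}z - \tfrac{8}{7}y^{2} - \tfrac{1305}{112}yz^{2} + \tfrac{13}{4}yz - \tfrac{1}{28}y - \tfrac{25}{28}z^{2} + \tfrac{15}{28}z + \tfrac{5}{14} → -\tfrac{5}{7}y^{3}z - \tfrac{2}{7}y^{3} - \tfrac{10}{7}y^{2}z^{2} - \tfrac{24}{7}y^{2}z - \tfrac{8}{7}y^{2} - \tfrac{95}{16}yz^{2} - \tfrac{69}{28}yz - \tfrac{1}{28}y - \tfrac{25}{28}z^{2} + \tfrac{15}{28}z + \tfrac{5}{14}
  leading term y^{3}z: subtract (\tfrac{5}{16}z)·h_3 from -\tfrac{5}{7}y^{3}z - \tfrac{2}{7}y^{3} - \tfrac{10}{7}y^{2}z^{2} - \tfrac{24}{7}y^{2}z - \tfrac{8}{7}y^{2} - \tfrac{95}{16}yz^{2} - \tfrac{69}{28}yz - \tfrac{1}{28}y - \tfrac{25}{28}z^{2} + \tfrac{15}{28}z + \tfrac{5}{14} → -\tfrac{2}{7}y^{3} - \tfrac{4}{7}y^{2}z - \tfrac{8}{7}y^{2} - \tfrac{19}{8}yz - \tfrac{1}{28}y - \tfrac{5}{14}z + \tfrac{5}{14}
  leading term y^{3}: subtract (\tfrac{1}{8})·h_3 from -\tfrac{2}{7}y^{3} - \tfrac{4}{7}y^{2}z - \tfrac{8}{7}y^{2} - \tfrac{19}{8}yz - \tfrac{1}{28}y - \tfrac{5}{14}z + \tfrac{5}{14} → 0
  remainder 0.

Every S-polynomial of the final basis reduces to 0, so we have a Gröbner basis.
Inter-reduce: drop elements whose leading term is divisible by another's, tail-reduce, and make monic.
Reduced Gröbner basis: {x - \tfrac{16}{7}y^{2} - \tfrac{32}{7}yz - \tfrac{5}{7}z - \tfrac{2}{7}, y^{3} + 2y^{2}z + 4y^{2} + \tfrac{133}{16}yz + \tfrac{1}{8}y + \tfrac{5}{4}z - \tfrac{5}{4}}.
Label its elements g_1 = x - \tfrac{16}{7}y^{2} - \tfrac{32}{7}yz - \tfrac{5}{7}z - \tfrac{2}{7}, g_2 = y^{3} + 2y^{2}z + 4y^{2} + \tfrac{133}{16}yz + \tfrac{1}{8}y + \tfrac{5}{4}z - \tfrac{5}{4}.

Reduce p = -6xz - 3x + \tfrac{96}{7}y^{2}z + \tfrac{48}{7}y^{2} + \tfrac{192}{7}yz^{2} + \tfrac{96}{7}yz + \tfrac{30}{7}z^{2} + \tfrac{27}{7}z + \tfrac{6}{7} modulo G:
  leading term xz: subtract (-6z)·g_1 from -6xz - 3x + \tfrac{96}{7}y^{2}z + \tfrac{48}{7}y^{2} + \tfrac{192}{7}yz^{2} + \tfrac{96}{7}yz + \tfrac{30}{7}z^{2} + \tfrac{27}{7}z + \tfrac{6}{7} → -3x + \tfrac{48}{7}y^{2} + \tfrac{96}{7}yz + \tfrac{15}{7}z + \tfrac{6}{7}
  leading term x: subtract (-3)·g_1 from -3x + \tfrac{48}{7}y^{2} + \tfrac{96}{7}yz + \tfrac{15}{7}z + \tfrac{6}{7} → 0
  normal form = 0.
Since the normal form is 0, p ∈ I.

-6xz - 3x + \tfrac{96}{7}y^{2}z + \tfrac{48}{7}y^{2} + \tfrac{192}{7}yz^{2} + \tfrac{96}{7}yz + \tfrac{30}{7}z^{2} + \tfrac{27}{7}z + \tfrac{6}{7} lies in I (it reduces to 0).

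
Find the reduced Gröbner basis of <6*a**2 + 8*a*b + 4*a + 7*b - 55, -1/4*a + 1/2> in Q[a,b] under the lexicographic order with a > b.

G = {a - 2, b - 1}

Buchberger's algorithm terminates because the ascending chain of leading-term ideals stabilizes.

f_1 = 6*a**2 + 8*a*b + 4*a + 7*b - 55, LT = a**2.
f_2 = -1/4*a + 1/2, LT = a.

S(f_1,f_2): lcm = a**2. S = 4/3*a*b + 8/3*a + 7/6*b - 55/6.
  reduce S modulo (f_1, f_2):
  remainder 23/6*b - 23/6 ≠ 0; add g_3 = 23/6*b - 23/6 to the basis.

The other S-polynomials (S(f_1,g_3), S(f_2,g_3)) all reduce to 0 modulo the current basis, so we have a Gröbner basis.
Inter-reduce: drop elements whose leading term is divisible by another's, tail-reduce, and make monic.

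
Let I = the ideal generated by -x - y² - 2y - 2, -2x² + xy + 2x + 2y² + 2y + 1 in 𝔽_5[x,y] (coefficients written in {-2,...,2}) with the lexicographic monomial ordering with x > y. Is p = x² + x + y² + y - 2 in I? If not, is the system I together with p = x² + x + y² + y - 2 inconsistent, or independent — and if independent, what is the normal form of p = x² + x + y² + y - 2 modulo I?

First compute the reduced Gröbner basis of I by Buchberger's algorithm.
f_1 = -x - y² - 2y - 2, LT = x.
f_2 = -2x² + xy + 2x + 2y² + 2y + 1, LT = x².

S(f_1,f_2): lcm = x². S = xy² - 2x + y² + y - 2.
  leading term xy²: subtract (-y²)·f_1 from xy² - 2x + y² + y - 2 → -2x - y⁴ - 2y³ - y² + y - 2
  leading term x: subtract (2)·f_1 from -2x - y⁴ - 2y³ - y² + y - 2 → -y⁴ - 2y³ + y² + 2
  leading term y⁴: no divisor's leading term divides it; move -y⁴ to the remainder.
  leading term y³: no divisor's leading term divides it; move -2y³ to the remainder.
  leading term y²: no divisor's leading term divides it; move y² to the remainder.
  leading term 1: no divisor's leading term divides it; move 2 to the remainder.
  remainder -y⁴ - 2y³ + y² + 2 ≠ 0; add h_3 = -y⁴ - 2y³ + y² + 2 to the basis.

S(f_1,h_3): leading monomials are coprime, so the S-polynomial reduces to 0 (Buchberger's first criterion).
S(f_2,h_3): leading monomials are coprime, so the S-polynomial reduces to 0 (Buchberger's first criterion).
Every S-polynomial of the final basis reduces to 0, so we have a Gröbner basis.
Inter-reduce: drop elements whose leading term is divisible by another's, tail-reduce, and make monic.
Reduced Gröbner basis: {x + y² + 2y + 2, y⁴ + 2y³ - y² - 2}.
Label its elements g_1 = x + y² + 2y + 2, g_2 = y⁴ + 2y³ - y² - 2.

Reduce p = x² + x + y² + y - 2 modulo G:
  leading term x²: subtract (x)·g_1 from x² + x + y² + y - 2 → -xy² - 2xy - x + y² + y - 2
  leading term xy²: subtract (-y²)·g_1 from -xy² - 2xy - x + y² + y - 2 → -2xy - x + y⁴ + 2y³ - 2y² + y - 2
  leading term xy: subtract (-2y)·g_1 from -2xy - x + y⁴ + 2y³ - 2y² + y - 2 → -x + y⁴ - y³ + 2y² - 2
  leading term x: subtract (-1)·g_1 from -x + y⁴ - y³ + 2y² - 2 → y⁴ - y³ - 2y² + 2y
  leading term y⁴: subtract (1)·g_2 from y⁴ - y³ - 2y² + 2y → 2y³ - y² + 2y + 2
  leading term y³: no divisor's leading term divides it; move 2y³ to the remainder.
  leading term y²: no divisor's leading term divides it; move -y² to the remainder.
  leading term y: no divisor's leading term divides it; move 2y to the remainder.
  leading term 1: no divisor's leading term divides it; move 2 to the remainder.
  normal form = 2y³ - y² + 2y + 2.
The normal form is nonzero, so p ∉ I. Since p minus its normal form lies in I, I + (p) = I + (r) where r = 2y³ - y² + 2y + 2; decide whether this ideal is the whole ring.
Run Buchberger on G together with r (pairs among the g_i already reduce to 0 since G is a Gröbner basis):
g_1 = x + y² + 2y + 2, LT = x.
g_2 = y⁴ + 2y³ - y² - 2, LT = y⁴.
r = 2y³ - y² + 2y + 2, LT = y³.

S(g_1,g_2): leading monomials are coprime, so the S-polynomial reduces to 0 (Buchberger's first criterion).
S(g_1,r): leading monomials are coprime, so the S-polynomial reduces to 0 (Buchberger's first criterion).
S(g_2,r): lcm = y⁴. S = -2y² - y - 2.
  leading term y²: no divisor's leading term divides it; move -2y² to the remainder.
  leading term y: no divisor's leading term divides it; move -y to the remainder.
  leading term 1: no divisor's leading term divides it; move -2 to the remainder.
  remainder -2y² - y - 2 ≠ 0; add m_4 = -2y² - y - 2 to the basis.

S(g_1,m_4): leading monomials are coprime, so the S-polynomial reduces to 0 (Buchberger's first criterion).
S(g_2,m_4): lcm = y⁴. S = -y³ - 2y² - 2.
  leading term y³: subtract (2)·r from -y³ - 2y² - 2 → y - 1
  leading term y: no divisor's leading term divides it; move y to the remainder.
  leading term 1: no divisor's leading term divides it; move -1 to the remainder.
  remainder y - 1 ≠ 0; add m_5 = y - 1 to the basis.

S(r,m_4): lcm = y³. S = -y² + 1.
  leading term y²: subtract (-2)·m_4 from -y² + 1 → -2y + 2
  leading term y: subtract (-2)·m_5 from -2y + 2 → 0
  remainder 0.

S(g_1,m_5): leading monomials are coprime, so the S-polynomial reduces to 0 (Buchberger's first criterion).
S(g_2,m_5): lcm = y⁴. S = -2y³ - y² - 2.
  leading term y³: subtract (-1)·r from -2y³ - y² - 2 → -2y² + 2y
  leading term y²: subtract (1)·m_4 from -2y² + 2y → -2y + 2
  leading term y: subtract (-2)·m_5 from -2y + 2 → 0
  remainder 0.

S(r,m_5): lcm = y³. S = -2y² + y + 1.
  leading term y²: subtract (1)·m_4 from -2y² + y + 1 → 2y - 2
  leading term y: subtract (2)·m_5 from 2y - 2 → 0
  remainder 0.

S(m_4,m_5): lcm = y². S = -y + 1.
  leading term y: subtract (-1)·m_5 from -y + 1 → 0
  remainder 0.

Every S-polynomial of the final basis reduces to 0, so we have a Gröbner basis.
Inter-reduce: drop elements whose leading term is divisible by another's, tail-reduce, and make monic.
Reduced Gröbner basis: {x, y - 1}.
The reduced Gröbner basis of I + (p) is {x, y - 1} ≠ {1}, a proper ideal, so the enlarged system stays consistent: p is independent of I, with normal form 2y³ - y² + 2y + 2.

x² + x + y² + y - 2 is independent of I; its normal form modulo I is 2y³ - y² + 2y + 2.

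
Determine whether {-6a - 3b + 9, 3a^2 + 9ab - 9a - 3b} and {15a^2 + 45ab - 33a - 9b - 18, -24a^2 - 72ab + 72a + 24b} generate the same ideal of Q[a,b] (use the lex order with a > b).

Since reduced Gröbner bases are canonical representatives of ideals under a given ordering, it suffices to compute and compare them.
Buchberger on the first generating set:
f_1 = -6a - 3b + 9, LT = a.
f_2 = 3a^2 + 9ab - 9a - 3b, LT = a^2.

S(f_1,f_2): lcm = a^2. S = -5/2ab + 3/2a + b.
  reduce S modulo (f_1, f_2):
  remainder 5/4b^2 - 7/2b + 9/4 ≠ 0; add g_3 = 5/4b^2 - 7/2b + 9/4 to the basis.

The other S-polynomials (S(f_1,g_3), S(f_2,g_3)) all reduce to 0 modulo the current basis, so we have a Gröbner basis.
Inter-reduce: drop elements whose leading term is divisible by another's, tail-reduce, and make monic.
Reduced Gröbner basis: {a + 1/2b - 3/2, b^2 - 14/5b + 9/5}.

Buchberger on the second generating set:
h_1 = 15a^2 + 45ab - 33a - 9b - 18, LT = a^2.
h_2 = -24a^2 - 72ab + 72a + 24b, LT = a^2.

S(h_1,h_2): lcm = a^2. S = 4/5a + 2/5b - 6/5.
  reduce S modulo (h_1, h_2):
  remainder 4/5a + 2/5b - 6/5 ≠ 0; add k_3 = 4/5a + 2/5b - 6/5 to the basis.

S(h_1,k_3): lcm = a^2. S = 5/2ab - 7/10a - 3/5b - 6/5.
  reduce S modulo (h_1, h_2, k_3):
  remainder -5/4b^2 + 7/2b - 9/4 ≠ 0; add k_4 = -5/4b^2 + 7/2b - 9/4 to the basis.

The other S-polynomials (S(h_2,k_3), S(h_1,k_4), S(h_2,k_4), S(k_3,k_4)) all reduce to 0 modulo the current basis, so we have a Gröbner basis.
Inter-reduce: drop elements whose leading term is divisible by another's, tail-reduce, and make monic.
Reduced Gröbner basis: {a + 1/2b - 3/2, b^2 - 14/5b + 9/5}.

Same reduced basis, so the two generating sets span the same ideal.
The same test decides containment: I ⊆ J iff every generator of I reduces to 0 modulo a Gröbner basis of J.

Yes, the ideals are equal.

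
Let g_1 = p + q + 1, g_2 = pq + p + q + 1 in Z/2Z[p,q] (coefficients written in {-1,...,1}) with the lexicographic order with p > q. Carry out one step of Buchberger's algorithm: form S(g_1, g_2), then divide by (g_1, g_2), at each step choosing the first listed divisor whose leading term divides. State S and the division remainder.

lcm(LM(g_1), LM(g_2)) = pq.
S = (lcm/LT(g_1))·g_1 − (lcm/LT(g_2))·g_2 = p + q^2 + 1.
Reduce S modulo (g_1, g_2) in that order:
  leading term p: subtract (1)·g_1 from p + q^2 + 1 → q^2 + q
  leading term q^2: no divisor's leading term divides it; move q^2 to the remainder.
  leading term q: no divisor's leading term divides it; move q to the remainder.
The remainder q^2 + q is nonzero, so it would be added as the next basis element.
This is the inner loop of Buchberger's algorithm — each nonzero remainder becomes a new basis element.

S(g_1, g_2) = p + q^2 + 1; remainder on division = q^2 + q.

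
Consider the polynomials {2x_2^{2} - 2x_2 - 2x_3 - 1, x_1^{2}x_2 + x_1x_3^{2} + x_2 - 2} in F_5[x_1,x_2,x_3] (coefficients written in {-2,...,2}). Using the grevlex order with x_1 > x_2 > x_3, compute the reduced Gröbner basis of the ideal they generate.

f_1 = 2x_2^{2} - 2x_2 - 2x_3 - 1, LT = x_2^{2}.
f_2 = x_1^{2}x_2 + x_1x_3^{2} + x_2 - 2, LT = x_1^{2}x_2.

S(f_1,f_2): lcm = x_1^{2}x_2^{2}. S = -x_1x_2x_3^{2} - x_1^{2}x_2 - x_1^{2}x_3 + 2x_1^{2} - x_2^{2} + 2x_2.
  reduce S modulo (f_1, f_2):
  remainder -x_1x_2x_3^{2} - x_1^{2}x_3 + x_1x_3^{2} + 2x_1^{2} + 2x_2 - x_3 ≠ 0; add g_3 = -x_1x_2x_3^{2} - x_1^{2}x_3 + x_1x_3^{2} + 2x_1^{2} + 2x_2 - x_3 to the basis.

S(f_2,g_3): lcm = x_1^{2}x_2x_3^{2}. S = x_1x_3^{4} - x_1^{3}x_3 + x_1^{2}x_3^{2} + 2x_1^{3} + x_2x_3^{2} + 2x_1x_2 - x_1x_3 - 2x_3^{2}.
  reduce S modulo (f_1, f_2, g_3):
  remainder x_1x_3^{4} - x_1^{3}x_3 + x_1^{2}x_3^{2} + 2x_1^{3} + x_2x_3^{2} + 2x_1x_2 - x_1x_3 - 2x_3^{2} ≠ 0; add g_4 = x_1x_3^{4} - x_1^{3}x_3 + x_1^{2}x_3^{2} + 2x_1^{3} + x_2x_3^{2} + 2x_1x_2 - x_1x_3 - 2x_3^{2} to the basis.

The other S-polynomials (S(f_1,g_3), S(f_1,g_4), S(f_2,g_4), S(g_3,g_4)) all reduce to 0 modulo the current basis, so we have a Gröbner basis.

G = {x_1x_3^{4} - x_1^{3}x_3 + x_1^{2}x_3^{2} + 2x_1^{3} + x_2x_3^{2} + 2x_1x_2 - x_1x_3 - 2x_3^{2}, x_1x_2x_3^{2} + x_1^{2}x_3 - x_1x_3^{2} - 2x_1^{2} - 2x_2 + x_3, x_1^{2}x_2 + x_1x_3^{2} + x_2 - 2, x_2^{2} - x_2 - x_3 + 2}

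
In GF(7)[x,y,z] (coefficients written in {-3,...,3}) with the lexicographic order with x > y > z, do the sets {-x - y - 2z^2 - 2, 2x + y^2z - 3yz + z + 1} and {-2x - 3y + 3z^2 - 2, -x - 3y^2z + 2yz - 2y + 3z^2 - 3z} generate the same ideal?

No, the ideals differ.

For a fixed monomial order, each ideal has a unique reduced Gröbner basis; comparing bases decides equality.
Buchberger on the first generating set:
f_1 = -x - y - 2z^2 - 2, LT = x.
f_2 = 2x + y^2z - 3yz + z + 1, LT = x.

S(f_1,f_2): lcm = x. S = 3y^2z - 2yz + y + 2z^2 + 3z - 2.
  leading term y^2z: no divisor's leading term divides it; move 3y^2z to the remainder.
  leading term yz: no divisor's leading term divides it; move -2yz to the remainder.
  leading term y: no divisor's leading term divides it; move y to the remainder.
  leading term z^2: no divisor's leading term divides it; move 2z^2 to the remainder.
  leading term z: no divisor's leading term divides it; move 3z to the remainder.
  leading term 1: no divisor's leading term divides it; move -2 to the remainder.
  remainder 3y^2z - 2yz + y + 2z^2 + 3z - 2 ≠ 0; add g_3 = 3y^2z - 2yz + y + 2z^2 + 3z - 2 to the basis.

The other S-polynomials (S(f_1,g_3), S(f_2,g_3)) all reduce to 0 modulo the current basis, so we have a Gröbner basis.
Inter-reduce: drop elements whose leading term is divisible by another's, tail-reduce, and make monic.
Reduced Gröbner basis: {x + y + 2z^2 + 2, y^2z - 3yz - 2y + 3z^2 + z - 3}.

Buchberger on the second generating set:
h_1 = -2x - 3y + 3z^2 - 2, LT = x.
h_2 = -x - 3y^2z + 2yz - 2y + 3z^2 - 3z, LT = x.

S(h_1,h_2): lcm = x. S = -3y^2z + 2yz + 3y - 2z^2 - 3z + 1.
  leading term y^2z: no divisor's leading term divides it; move -3y^2z to the remainder.
  leading term yz: no divisor's leading term divides it; move 2yz to the remainder.
  leading term y: no divisor's leading term divides it; move 3y to the remainder.
  leading term z^2: no divisor's leading term divides it; move -2z^2 to the remainder.
  leading term z: no divisor's leading term divides it; move -3z to the remainder.
  leading term 1: no divisor's leading term divides it; move 1 to the remainder.
  remainder -3y^2z + 2yz + 3y - 2z^2 - 3z + 1 ≠ 0; add k_3 = -3y^2z + 2yz + 3y - 2z^2 - 3z + 1 to the basis.

The other S-polynomials (S(h_1,k_3), S(h_2,k_3)) all reduce to 0 modulo the current basis, so we have a Gröbner basis.
Inter-reduce: drop elements whose leading term is divisible by another's, tail-reduce, and make monic.
Reduced Gröbner basis: {x - 2y + 2z^2 + 1, y^2z - 3yz - y + 3z^2 + z + 2}.

The bases are distinct; the ideals are different.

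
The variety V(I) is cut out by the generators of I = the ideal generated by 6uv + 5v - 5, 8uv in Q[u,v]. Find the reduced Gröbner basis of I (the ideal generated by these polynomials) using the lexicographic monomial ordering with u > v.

G = {u, v - 1}

Buchberger's algorithm terminates because the ascending chain of leading-term ideals stabilizes.

f_1 = 6uv + 5v - 5, LT = uv.
f_2 = 8uv, LT = uv.

S(f_1,f_2): lcm = uv. S = \tfrac{5}{6}v - \tfrac{5}{6}.
  leading term v: no divisor's leading term divides it; move \tfrac{5}{6}v to the remainder.
  leading term 1: no divisor's leading term divides it; move -\tfrac{5}{6} to the remainder.
  remainder \tfrac{5}{6}v - \tfrac{5}{6} ≠ 0; add g_3 = \tfrac{5}{6}v - \tfrac{5}{6} to the basis.

S(f_1,g_3): lcm = uv. S = u + \tfrac{5}{6}v - \tfrac{5}{6}.
  leading term u: no divisor's leading term divides it; move u to the remainder.
  leading term v: subtract (1)·g_3 from \tfrac{5}{6}v - \tfrac{5}{6} → 0
  remainder u ≠ 0; add g_4 = u to the basis.

The other S-polynomials (S(f_2,g_3), S(f_1,g_4), S(f_2,g_4), S(g_3,g_4)) all reduce to 0 modulo the current basis, so we have a Gröbner basis.
Inter-reduce: drop elements whose leading term is divisible by another's, tail-reduce, and make monic.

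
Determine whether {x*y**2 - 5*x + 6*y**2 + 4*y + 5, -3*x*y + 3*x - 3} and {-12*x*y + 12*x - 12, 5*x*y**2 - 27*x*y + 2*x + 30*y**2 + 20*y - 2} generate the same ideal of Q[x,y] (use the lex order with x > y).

Two ideals are equal iff their reduced Gröbner bases coincide (the reduced basis is unique for a fixed ordering).
Buchberger on the first generating set:
f_1 = x*y**2 - 5*x + 6*y**2 + 4*y + 5, LT = x*y**2.
f_2 = -3*x*y + 3*x - 3, LT = x*y.

S(f_1,f_2): lcm = x*y**2. S = x*y - 5*x + 6*y**2 + 3*y + 5.
  reduce S modulo (f_1, f_2):
  remainder -4*x + 6*y**2 + 3*y + 4 ≠ 0; add g_3 = -4*x + 6*y**2 + 3*y + 4 to the basis.

S(f_1,g_3): lcm = x*y**2. S = -5*x + 3/2*y**4 + 3/4*y**3 + 7*y**2 + 4*y + 5.
  reduce S modulo (f_1, f_2, g_3):
  remainder 3/2*y**4 + 3/4*y**3 - 1/2*y**2 + 1/4*y ≠ 0; add g_4 = 3/2*y**4 + 3/4*y**3 - 1/2*y**2 + 1/4*y to the basis.

S(f_2,g_3): lcm = x*y. S = -x + 3/2*y**3 + 3/4*y**2 + y + 1.
  reduce S modulo (f_1, f_2, g_3, g_4):
  remainder 3/2*y**3 - 3/4*y**2 + 1/4*y ≠ 0; add g_5 = 3/2*y**3 - 3/4*y**2 + 1/4*y to the basis.

The other S-polynomials (S(f_1,g_4), S(f_2,g_4), S(g_3,g_4), S(f_1,g_5), S(f_2,g_5), S(g_3,g_5), S(g_4,g_5)) all reduce to 0 modulo the current basis, so we have a Gröbner basis.
Inter-reduce: drop elements whose leading term is divisible by another's, tail-reduce, and make monic.
Reduced Gröbner basis: {x - 3/2*y**2 - 3/4*y - 1, y**3 - 1/2*y**2 + 1/6*y}.

Buchberger on the second generating set:
h_1 = -12*x*y + 12*x - 12, LT = x*y.
h_2 = 5*x*y**2 - 27*x*y + 2*x + 30*y**2 + 20*y - 2, LT = x*y**2.

S(h_1,h_2): lcm = x*y**2. S = 22/5*x*y - 2/5*x - 6*y**2 - 3*y + 2/5.
  reduce S modulo (h_1, h_2):
  remainder 4*x - 6*y**2 - 3*y - 4 ≠ 0; add k_3 = 4*x - 6*y**2 - 3*y - 4 to the basis.

S(h_1,k_3): lcm = x*y. S = -x + 3/2*y**3 + 3/4*y**2 + y + 1.
  reduce S modulo (h_1, h_2, k_3):
  remainder 3/2*y**3 - 3/4*y**2 + 1/4*y ≠ 0; add k_4 = 3/2*y**3 - 3/4*y**2 + 1/4*y to the basis.

The other S-polynomials (S(h_2,k_3), S(h_1,k_4), S(h_2,k_4), S(k_3,k_4)) all reduce to 0 modulo the current basis, so we have a Gröbner basis.
Inter-reduce: drop elements whose leading term is divisible by another's, tail-reduce, and make monic.
Reduced Gröbner basis: {x - 3/2*y**2 - 3/4*y - 1, y**3 - 1/2*y**2 + 1/6*y}.

The two bases agree; hence the ideals are identical.

Yes, the ideals are equal.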